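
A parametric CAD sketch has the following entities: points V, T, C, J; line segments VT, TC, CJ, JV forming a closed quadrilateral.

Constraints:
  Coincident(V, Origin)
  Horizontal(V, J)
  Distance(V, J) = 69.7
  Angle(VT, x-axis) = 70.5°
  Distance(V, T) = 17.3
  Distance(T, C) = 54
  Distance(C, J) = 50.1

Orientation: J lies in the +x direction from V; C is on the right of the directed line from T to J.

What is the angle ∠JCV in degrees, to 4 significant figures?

95.26°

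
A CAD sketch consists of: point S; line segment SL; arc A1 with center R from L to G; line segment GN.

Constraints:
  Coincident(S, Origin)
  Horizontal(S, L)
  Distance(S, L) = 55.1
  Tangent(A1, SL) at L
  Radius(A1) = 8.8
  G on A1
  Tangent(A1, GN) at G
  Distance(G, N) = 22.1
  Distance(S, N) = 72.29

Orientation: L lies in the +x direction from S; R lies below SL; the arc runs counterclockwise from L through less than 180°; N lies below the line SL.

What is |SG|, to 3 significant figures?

51.6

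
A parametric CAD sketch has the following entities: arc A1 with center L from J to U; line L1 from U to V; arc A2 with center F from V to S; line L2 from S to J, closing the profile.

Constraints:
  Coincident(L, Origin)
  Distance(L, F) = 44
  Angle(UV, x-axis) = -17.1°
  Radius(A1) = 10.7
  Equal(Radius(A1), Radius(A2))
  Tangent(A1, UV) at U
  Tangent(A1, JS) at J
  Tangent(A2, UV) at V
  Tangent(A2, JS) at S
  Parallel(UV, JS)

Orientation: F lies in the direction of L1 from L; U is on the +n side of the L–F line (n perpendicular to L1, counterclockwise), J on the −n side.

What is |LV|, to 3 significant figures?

45.3

The slot axis is L1's direction at -17.1°, so u = (cos -17.1°, sin -17.1°) = (0.956, -0.294) and n = (−sin -17.1°, cos -17.1°) = (0.294, 0.956). L is at the origin and F lies 44.0 along u from L, so F = 44.0·u = (42.1, -12.9). Tangency of A1 to both parallel lines with radius 10.7 puts U and J at L ± 10.7·n: U = (3.15, 10.2), J = (-3.15, -10.2). Equal radii place V and S the same way about F: V = F + 10.7·n = (45.2, -2.71), S = F − 10.7·n = (38.9, -23.2). Then |LV| = |V − L| = 45.3.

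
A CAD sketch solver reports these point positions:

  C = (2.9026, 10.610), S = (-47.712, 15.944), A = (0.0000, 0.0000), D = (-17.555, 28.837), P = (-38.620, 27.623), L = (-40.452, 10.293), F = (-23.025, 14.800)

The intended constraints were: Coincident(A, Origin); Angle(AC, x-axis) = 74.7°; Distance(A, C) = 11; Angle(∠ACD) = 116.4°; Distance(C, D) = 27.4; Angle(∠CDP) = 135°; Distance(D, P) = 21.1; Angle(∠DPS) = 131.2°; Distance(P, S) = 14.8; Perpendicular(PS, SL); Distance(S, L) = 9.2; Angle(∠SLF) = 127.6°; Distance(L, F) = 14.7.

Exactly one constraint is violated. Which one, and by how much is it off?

Distance(L, F) = 14.7 — off by 3.30.

A = (0.00, 0.00) ✓; AC at 74.70° ✓; |AC| = 11.00 ✓; ∠ACD = 116.4° ✓; |CD| = 27.40 ✓; ∠CDP = 135.0° ✓; |DP| = 21.10 ✓; ∠DPS = 131.2° ✓; |PS| = 14.80 ✓; ∠(PS, SL) = 90.00° ✓; |SL| = 9.200 ✓; ∠SLF = 127.6° ✓; |LF| = 18.00 ✗.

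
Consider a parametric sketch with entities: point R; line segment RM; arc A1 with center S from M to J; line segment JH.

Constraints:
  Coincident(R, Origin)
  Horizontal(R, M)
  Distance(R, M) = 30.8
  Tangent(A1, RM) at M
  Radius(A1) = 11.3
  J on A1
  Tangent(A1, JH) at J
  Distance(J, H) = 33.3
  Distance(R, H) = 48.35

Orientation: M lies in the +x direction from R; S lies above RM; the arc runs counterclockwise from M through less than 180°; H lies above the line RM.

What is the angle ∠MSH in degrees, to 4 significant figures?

160.5°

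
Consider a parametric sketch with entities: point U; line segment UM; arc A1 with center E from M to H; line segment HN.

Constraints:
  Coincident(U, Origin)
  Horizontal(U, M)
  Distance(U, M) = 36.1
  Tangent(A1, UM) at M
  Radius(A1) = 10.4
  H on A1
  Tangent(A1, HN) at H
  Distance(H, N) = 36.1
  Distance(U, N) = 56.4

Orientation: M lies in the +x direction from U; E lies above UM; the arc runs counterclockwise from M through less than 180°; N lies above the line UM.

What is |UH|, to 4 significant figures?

47.87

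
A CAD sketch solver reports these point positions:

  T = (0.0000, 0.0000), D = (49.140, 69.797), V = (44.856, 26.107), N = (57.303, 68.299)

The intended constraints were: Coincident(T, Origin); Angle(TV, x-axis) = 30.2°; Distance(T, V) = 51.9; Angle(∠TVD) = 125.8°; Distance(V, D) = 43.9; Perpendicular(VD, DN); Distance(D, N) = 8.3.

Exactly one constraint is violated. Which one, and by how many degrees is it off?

Perpendicular(VD, DN) — off by 4.80°.

T = (0.00, 0.00) ✓; TV at 30.20° ✓; |TV| = 51.90 ✓; ∠TVD = 125.8° ✓; |VD| = 43.90 ✓; ∠(VD, DN) = 94.80° ✗; |DN| = 8.299 ✓.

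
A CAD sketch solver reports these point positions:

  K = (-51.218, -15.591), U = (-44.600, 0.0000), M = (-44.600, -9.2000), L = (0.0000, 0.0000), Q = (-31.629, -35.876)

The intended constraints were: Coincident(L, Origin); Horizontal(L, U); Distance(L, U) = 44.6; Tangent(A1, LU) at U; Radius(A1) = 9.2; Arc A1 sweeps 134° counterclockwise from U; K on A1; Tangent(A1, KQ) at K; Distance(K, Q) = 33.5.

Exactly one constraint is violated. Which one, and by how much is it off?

Distance(K, Q) = 33.5 — off by 5.30.

L = (0.00, 0.00) ✓; L.y = 0.00, U.y = 0.00 ✓; |LU| = 44.60 ✓; ∠(MU, UL) = 90.00° ✓; |MU| = 9.200 ✓; bearing(M→K) − bearing(M→U) = 134.0° ✓; |MK| = 9.200 ✓; ∠(MK, KQ) = 90.00° ✓; |KQ| = 28.20 ✗.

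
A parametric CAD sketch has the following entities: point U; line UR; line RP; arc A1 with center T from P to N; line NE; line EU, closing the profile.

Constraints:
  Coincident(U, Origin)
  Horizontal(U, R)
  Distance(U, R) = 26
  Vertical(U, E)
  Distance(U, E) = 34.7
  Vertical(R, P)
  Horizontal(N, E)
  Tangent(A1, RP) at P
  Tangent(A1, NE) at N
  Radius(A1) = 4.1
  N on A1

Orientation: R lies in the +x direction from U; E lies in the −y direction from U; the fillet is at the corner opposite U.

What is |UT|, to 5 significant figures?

37.629

U is at the origin; U and R share the same y with |UR| = 26.0 and R on the +x side, so R = (26.000, 0.0000). U and E share the same x with |UE| = 34.7 and E on the −y side, so E = (0.0000, -34.700). The virtual corner opposite U is at (26.000, -34.700). The tangent condition forces TP to be normal to RP and tangency of A1 to NE means the radius TN is perpendicular to NE, with radius 4.1, so the center T sits 4.1 in from both sides at T = (21.900, -30.600). Then |UT| = |T − U| = 37.629.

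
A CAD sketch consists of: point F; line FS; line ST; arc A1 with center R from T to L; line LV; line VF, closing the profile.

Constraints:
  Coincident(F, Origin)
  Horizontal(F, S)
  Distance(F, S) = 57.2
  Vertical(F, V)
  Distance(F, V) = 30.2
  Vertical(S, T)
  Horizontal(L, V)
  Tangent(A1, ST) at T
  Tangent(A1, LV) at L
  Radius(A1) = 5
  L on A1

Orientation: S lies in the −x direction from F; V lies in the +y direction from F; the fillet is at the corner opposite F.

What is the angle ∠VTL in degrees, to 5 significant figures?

40.004°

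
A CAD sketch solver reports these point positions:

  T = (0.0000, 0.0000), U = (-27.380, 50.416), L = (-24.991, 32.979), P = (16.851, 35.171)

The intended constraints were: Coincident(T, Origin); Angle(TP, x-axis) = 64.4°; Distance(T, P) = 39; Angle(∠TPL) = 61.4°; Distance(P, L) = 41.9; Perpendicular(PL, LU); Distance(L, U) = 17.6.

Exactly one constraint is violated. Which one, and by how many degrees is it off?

Perpendicular(PL, LU) — off by 4.80°.

T = (0.00, 0.00) ✓; TP at 64.40° ✓; |TP| = 39.00 ✓; ∠TPL = 61.40° ✓; |PL| = 41.90 ✓; ∠(PL, LU) = 85.20° ✗; |LU| = 17.60 ✓.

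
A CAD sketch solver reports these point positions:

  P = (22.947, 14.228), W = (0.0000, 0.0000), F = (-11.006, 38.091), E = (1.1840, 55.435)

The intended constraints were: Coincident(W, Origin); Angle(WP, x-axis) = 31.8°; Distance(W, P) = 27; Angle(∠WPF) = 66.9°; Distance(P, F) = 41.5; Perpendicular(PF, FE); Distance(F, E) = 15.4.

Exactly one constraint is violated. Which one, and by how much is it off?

Distance(F, E) = 15.4 — off by 5.80.

W = (0.00, 0.00) ✓; WP at 31.80° ✓; |WP| = 27.00 ✓; ∠WPF = 66.90° ✓; |PF| = 41.50 ✓; ∠(PF, FE) = 90.00° ✓; |FE| = 21.20 ✗.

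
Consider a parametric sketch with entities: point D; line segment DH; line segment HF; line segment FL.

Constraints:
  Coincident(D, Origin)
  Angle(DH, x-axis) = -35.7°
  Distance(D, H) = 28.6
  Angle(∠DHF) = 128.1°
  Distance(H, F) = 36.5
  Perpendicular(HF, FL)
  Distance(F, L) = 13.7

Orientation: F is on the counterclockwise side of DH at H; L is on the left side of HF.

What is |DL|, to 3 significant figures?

54.9

D is at the origin; DH runs at -35.7° with length 28.6, so H = 28.6·(cos -35.7°, sin -35.7°) = (23.2, -16.7). ∠DHF = 128.1°, so HF runs at -35.7° + (180° − 128.1°) = 16.2° from the x-axis; with |HF| = 36.5, F = H + 36.5·(cos 16.2°, sin 16.2°) = (58.3, -6.51). The perpendicularity gives FL at right angles to HF; with |FL| = 13.7 on the left of HF, L = F + 13.7·(-0.279, 0.960) = (54.5, 6.65). Then |DL| = |L − D| = 54.9.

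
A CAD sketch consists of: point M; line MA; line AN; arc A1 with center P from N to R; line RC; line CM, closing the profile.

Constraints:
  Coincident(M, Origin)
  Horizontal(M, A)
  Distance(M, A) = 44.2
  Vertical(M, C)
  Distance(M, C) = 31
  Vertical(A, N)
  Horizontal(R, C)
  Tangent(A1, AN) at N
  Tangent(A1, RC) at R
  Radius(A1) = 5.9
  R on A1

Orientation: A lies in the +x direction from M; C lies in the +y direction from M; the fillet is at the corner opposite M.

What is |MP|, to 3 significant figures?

45.8

M is at the origin; M and A share the same y with |MA| = 44.2 and A on the +x side, so A = (44.2, 0.00). M and C share the same x with |MC| = 31.0 and C on the +y side, so C = (0.00, 31.0). The virtual corner opposite M is at (44.2, 31.0). Tangency of A1 to AN means the radius PN is perpendicular to AN and since A1 is tangent to RC there, PR ⟂ RC, with radius 5.9, so the center P sits 5.9 in from both sides at P = (38.3, 25.1). Then |MP| = |P − M| = 45.8.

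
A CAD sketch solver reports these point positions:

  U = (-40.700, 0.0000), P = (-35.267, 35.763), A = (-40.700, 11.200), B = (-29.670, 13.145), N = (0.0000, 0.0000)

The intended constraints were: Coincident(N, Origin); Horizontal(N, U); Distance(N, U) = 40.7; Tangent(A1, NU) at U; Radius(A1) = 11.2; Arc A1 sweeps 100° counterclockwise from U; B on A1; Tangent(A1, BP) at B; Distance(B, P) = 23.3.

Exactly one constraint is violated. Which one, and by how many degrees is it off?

Tangent(A1, BP) at B — off by 3.90°.

N = (0.00, 0.00) ✓; N.y = 0.00, U.y = 0.00 ✓; |NU| = 40.70 ✓; ∠(AU, UN) = 90.00° ✓; |AU| = 11.20 ✓; bearing(A→B) − bearing(A→U) = 100.0° ✓; |AB| = 11.20 ✓; ∠(AB, BP) = 86.10° ✗; |BP| = 23.30 ✓.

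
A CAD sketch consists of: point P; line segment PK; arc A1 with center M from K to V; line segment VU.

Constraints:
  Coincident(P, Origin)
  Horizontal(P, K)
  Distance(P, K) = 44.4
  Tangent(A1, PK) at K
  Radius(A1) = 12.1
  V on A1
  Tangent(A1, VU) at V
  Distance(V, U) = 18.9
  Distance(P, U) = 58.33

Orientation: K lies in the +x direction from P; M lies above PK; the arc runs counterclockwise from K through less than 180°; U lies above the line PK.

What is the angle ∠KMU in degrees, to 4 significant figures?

173.0°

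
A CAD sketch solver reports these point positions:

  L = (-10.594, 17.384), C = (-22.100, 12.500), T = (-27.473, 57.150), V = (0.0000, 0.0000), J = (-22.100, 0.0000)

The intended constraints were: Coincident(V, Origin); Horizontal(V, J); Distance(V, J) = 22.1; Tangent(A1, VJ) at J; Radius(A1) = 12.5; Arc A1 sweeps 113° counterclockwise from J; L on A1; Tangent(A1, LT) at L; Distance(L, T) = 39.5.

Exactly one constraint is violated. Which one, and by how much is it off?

Distance(L, T) = 39.5 — off by 3.70.

V = (0.00, 0.00) ✓; V.y = 0.00, J.y = 0.00 ✓; |VJ| = 22.10 ✓; ∠(CJ, JV) = 90.00° ✓; |CJ| = 12.50 ✓; bearing(C→L) − bearing(C→J) = 113.0° ✓; |CL| = 12.50 ✓; ∠(CL, LT) = 90.00° ✓; |LT| = 43.20 ✗.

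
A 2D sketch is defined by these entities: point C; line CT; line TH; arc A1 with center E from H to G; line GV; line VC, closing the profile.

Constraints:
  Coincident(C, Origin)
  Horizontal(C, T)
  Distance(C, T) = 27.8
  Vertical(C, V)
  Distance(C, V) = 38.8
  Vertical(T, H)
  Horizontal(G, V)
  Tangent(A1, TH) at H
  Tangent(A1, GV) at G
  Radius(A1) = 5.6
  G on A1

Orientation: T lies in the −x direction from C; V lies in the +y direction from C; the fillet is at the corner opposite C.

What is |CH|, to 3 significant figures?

43.3

The virtual corner opposite C is at (-27.8, 38.8). The tangent condition forces EH to be normal to TH and the tangent condition forces EG to be normal to GV, with radius 5.6, so the center E sits 5.6 in from both sides at E = (-22.2, 33.2). That places the tangent points at H = (-27.8, 33.2) on TH and G = (-22.2, 38.8) on GV. Then |CH| = |H − C| = 43.3.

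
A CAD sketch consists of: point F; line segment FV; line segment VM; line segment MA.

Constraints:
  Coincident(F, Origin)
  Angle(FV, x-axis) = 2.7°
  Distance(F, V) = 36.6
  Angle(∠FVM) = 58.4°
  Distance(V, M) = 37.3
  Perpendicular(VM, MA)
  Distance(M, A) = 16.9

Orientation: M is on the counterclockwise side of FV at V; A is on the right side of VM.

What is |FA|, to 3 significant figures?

51.4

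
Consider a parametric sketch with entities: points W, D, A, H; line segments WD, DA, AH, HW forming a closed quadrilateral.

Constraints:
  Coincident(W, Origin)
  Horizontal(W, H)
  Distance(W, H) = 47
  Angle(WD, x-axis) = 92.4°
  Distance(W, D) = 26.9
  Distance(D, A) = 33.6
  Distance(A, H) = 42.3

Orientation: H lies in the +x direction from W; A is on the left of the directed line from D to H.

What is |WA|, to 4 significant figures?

49.25

Checks: WD at 92.40° ✓; |DA| = 33.60 ✓; |AH| = 42.30 ✓.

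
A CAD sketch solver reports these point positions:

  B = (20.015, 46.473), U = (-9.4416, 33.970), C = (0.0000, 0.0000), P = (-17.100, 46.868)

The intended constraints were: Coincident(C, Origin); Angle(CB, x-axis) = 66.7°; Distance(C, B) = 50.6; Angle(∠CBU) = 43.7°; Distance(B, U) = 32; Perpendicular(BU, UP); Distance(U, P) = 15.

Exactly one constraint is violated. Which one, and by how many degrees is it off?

Perpendicular(BU, UP) — off by 7.70°.

C = (0.00, 0.00) ✓; CB at 66.70° ✓; |CB| = 50.60 ✓; ∠CBU = 43.70° ✓; |BU| = 32.00 ✓; ∠(BU, UP) = 82.30° ✗; |UP| = 15.00 ✓.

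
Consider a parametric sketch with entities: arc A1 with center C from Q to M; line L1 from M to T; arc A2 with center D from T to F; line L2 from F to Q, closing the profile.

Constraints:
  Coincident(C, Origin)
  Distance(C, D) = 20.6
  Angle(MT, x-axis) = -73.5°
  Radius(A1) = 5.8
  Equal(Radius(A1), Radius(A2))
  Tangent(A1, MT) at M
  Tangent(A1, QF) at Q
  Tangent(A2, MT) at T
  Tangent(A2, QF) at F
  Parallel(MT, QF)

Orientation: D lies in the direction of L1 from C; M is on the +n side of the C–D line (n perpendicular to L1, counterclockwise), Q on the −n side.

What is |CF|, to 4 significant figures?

21.40

Tangency of A1 to both parallel lines with radius 5.8 puts M and Q at C ± 5.8·n: M = (5.561, 1.647), Q = (-5.561, -1.647). Equal radii place T and F the same way about D: T = D + 5.8·n = (11.41, -18.10), F = D − 5.8·n = (0.2896, -21.40). Then |CF| = |F − C| = 21.40.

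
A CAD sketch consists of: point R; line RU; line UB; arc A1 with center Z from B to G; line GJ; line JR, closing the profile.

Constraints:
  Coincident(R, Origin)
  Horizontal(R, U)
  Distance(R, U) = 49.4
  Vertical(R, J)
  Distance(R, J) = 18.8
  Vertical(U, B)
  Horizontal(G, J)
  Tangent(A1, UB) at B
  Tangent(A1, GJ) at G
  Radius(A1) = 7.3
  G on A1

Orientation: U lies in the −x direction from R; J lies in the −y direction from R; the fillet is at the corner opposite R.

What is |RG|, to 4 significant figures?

46.11

R is at the origin; RU is horizontal with |RU| = 49.4 and U on the −x side, so U = (-49.40, 0.000). RJ is vertical with |RJ| = 18.8 and J on the −y side, so J = (0.000, -18.80). The virtual corner opposite R is at (-49.40, -18.80). Since A1 is tangent to UB there, ZB ⟂ UB and tangency of A1 to GJ means the radius ZG is perpendicular to GJ, with radius 7.3, so the center Z sits 7.3 in from both sides at Z = (-42.10, -11.50). That places the tangent points at B = (-49.40, -11.50) on UB and G = (-42.10, -18.80) on GJ. Then |RG| = |G − R| = 46.11.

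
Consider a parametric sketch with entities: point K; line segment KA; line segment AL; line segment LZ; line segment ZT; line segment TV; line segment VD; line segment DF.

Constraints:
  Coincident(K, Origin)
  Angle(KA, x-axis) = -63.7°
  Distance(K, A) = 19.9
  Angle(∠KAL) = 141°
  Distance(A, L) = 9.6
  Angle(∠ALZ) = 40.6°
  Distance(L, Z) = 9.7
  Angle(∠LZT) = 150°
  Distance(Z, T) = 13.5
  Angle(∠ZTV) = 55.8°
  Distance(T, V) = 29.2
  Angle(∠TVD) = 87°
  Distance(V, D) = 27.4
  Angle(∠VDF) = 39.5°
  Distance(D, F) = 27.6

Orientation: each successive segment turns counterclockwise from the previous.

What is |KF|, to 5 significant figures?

18.262

K is at the origin; KA runs at -63.7° with length 19.9, so A = (8.8171, -17.840). ∠KAL = 141.0° gives AL at -24.700° from the x-axis; with |AL| = 9.6, L = (17.539, -21.852). ∠ALZ = 40.6° gives LZ at 114.70° from the x-axis; with |LZ| = 9.7, Z = (13.485, -13.039). ∠LZT = 150.0° gives ZT at 144.70° from the x-axis; with |ZT| = 13.5, T = (2.4676, -5.2380). ∠ZTV = 55.8° gives TV at -91.100° from the x-axis; with |TV| = 29.2, V = (1.9071, -34.433). ∠TVD = 87.0° gives VD at 1.9000° from the x-axis; with |VD| = 27.4, D = (29.292, -33.524). ∠VDF = 39.5° gives DF at 142.40° from the x-axis; with |DF| = 27.6, F = (7.4248, -16.684). Then |KF| = |F − K| = 18.262.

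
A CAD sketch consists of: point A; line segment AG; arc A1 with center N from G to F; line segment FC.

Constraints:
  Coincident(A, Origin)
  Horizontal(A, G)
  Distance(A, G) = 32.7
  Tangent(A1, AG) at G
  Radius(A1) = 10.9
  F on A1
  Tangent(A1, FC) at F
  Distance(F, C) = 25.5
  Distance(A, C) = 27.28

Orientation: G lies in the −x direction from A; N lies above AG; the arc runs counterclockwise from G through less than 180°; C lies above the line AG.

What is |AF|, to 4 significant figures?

24.20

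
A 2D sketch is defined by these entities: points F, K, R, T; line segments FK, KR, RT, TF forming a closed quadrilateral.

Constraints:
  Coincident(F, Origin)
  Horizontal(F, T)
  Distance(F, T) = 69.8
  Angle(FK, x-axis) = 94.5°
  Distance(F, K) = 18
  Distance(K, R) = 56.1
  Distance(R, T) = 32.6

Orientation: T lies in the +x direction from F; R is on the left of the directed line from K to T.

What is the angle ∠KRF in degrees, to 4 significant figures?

17.14°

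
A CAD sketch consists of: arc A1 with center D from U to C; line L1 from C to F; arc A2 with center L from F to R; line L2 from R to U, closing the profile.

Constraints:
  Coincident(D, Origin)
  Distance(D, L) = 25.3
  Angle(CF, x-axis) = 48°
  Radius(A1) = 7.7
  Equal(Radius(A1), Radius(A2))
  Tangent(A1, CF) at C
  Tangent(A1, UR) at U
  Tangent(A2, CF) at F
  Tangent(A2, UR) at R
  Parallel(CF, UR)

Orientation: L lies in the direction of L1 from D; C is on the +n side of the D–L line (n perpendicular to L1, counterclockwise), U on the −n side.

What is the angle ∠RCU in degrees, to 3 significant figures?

58.7°

The slot axis is L1's direction at 48.0°, so u = (cos 48.0°, sin 48.0°) = (0.669, 0.743) and n = (−sin 48.0°, cos 48.0°) = (-0.743, 0.669). D is at the origin and L lies 25.3 along u from D, so L = 25.3·u = (16.9, 18.8). Tangency of A1 to both parallel lines with radius 7.7 puts C and U at D ± 7.7·n: C = (-5.72, 5.15), U = (5.72, -5.15). Equal radii place F and R the same way about L: F = L + 7.7·n = (11.2, 24.0), R = L − 7.7·n = (22.7, 13.6). Then cos ∠RCU = CR·CU / (|CR||CU|), giving 58.7°.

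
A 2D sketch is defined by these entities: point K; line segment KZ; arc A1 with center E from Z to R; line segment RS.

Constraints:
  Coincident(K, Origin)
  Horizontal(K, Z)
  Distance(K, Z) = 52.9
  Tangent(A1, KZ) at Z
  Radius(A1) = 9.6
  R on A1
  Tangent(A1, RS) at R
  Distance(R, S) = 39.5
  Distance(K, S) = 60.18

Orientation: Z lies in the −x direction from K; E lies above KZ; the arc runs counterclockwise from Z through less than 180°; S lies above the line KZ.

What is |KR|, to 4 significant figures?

44.17

Checks: |EZ| = 9.600 ✓; |ER| = 9.600 ✓; ∠(ER, RS) = 90.00° ✓; |RS| = 39.50 ✓; |KS| = 60.18 ✓.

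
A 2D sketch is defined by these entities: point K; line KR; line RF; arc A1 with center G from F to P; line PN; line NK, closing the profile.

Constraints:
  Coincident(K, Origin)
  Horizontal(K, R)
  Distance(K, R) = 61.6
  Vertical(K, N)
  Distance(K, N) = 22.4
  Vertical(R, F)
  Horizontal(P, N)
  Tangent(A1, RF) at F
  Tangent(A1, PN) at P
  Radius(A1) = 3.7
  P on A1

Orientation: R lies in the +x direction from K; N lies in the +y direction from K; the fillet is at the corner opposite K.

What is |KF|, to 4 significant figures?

64.38

The virtual corner opposite K is at (61.60, 22.40). A1 meets RF tangentially, so GF is at right angles to RF and since A1 is tangent to PN there, GP ⟂ PN, with radius 3.7, so the center G sits 3.7 in from both sides at G = (57.90, 18.70). That places the tangent points at F = (61.60, 18.70) on RF and P = (57.90, 22.40) on PN. Then |KF| = |F − K| = 64.38.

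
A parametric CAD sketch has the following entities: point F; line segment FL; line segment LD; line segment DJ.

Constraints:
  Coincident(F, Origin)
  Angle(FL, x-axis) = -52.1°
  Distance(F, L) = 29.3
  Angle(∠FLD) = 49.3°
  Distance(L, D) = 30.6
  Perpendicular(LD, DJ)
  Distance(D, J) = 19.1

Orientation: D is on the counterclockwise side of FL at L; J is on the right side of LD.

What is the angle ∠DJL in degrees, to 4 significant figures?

58.03°

F is at the origin; FL runs at -52.1° with length 29.3, so L = 29.3·(cos -52.1°, sin -52.1°) = (18.00, -23.12). ∠FLD = 49.3°, so LD runs at -52.1° + (180° − 49.3°) = 78.60° from the x-axis; with |LD| = 30.6, D = L + 30.6·(cos 78.60°, sin 78.60°) = (24.05, 6.876). LD is perpendicular to DJ; with |DJ| = 19.1 on the right of LD, J = D + 19.1·(0.9803, -0.1977) = (42.77, 3.101). Then cos ∠DJL = JD·JL / (|JD||JL|), giving 58.03°.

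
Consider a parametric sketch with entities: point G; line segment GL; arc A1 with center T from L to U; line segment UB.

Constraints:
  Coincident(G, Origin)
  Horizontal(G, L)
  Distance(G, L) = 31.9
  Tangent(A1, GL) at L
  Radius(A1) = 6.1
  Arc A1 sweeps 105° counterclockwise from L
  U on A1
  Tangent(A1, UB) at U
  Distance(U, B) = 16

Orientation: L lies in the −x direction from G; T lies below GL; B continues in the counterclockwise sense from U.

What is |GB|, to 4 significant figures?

40.84

On A1, L sits at bearing 90° from T; a 105° counterclockwise sweep puts U at bearing 195°, so U = T + 6.1·(cos 195°, sin 195°) = (-37.79, -7.679). A1 meets UB tangentially, so TU is at right angles to UB, so UB runs along (−sin 195°, cos 195°); with |UB| = 16.0, B = (-33.65, -23.13). Then |GB| = |B − G| = 40.84.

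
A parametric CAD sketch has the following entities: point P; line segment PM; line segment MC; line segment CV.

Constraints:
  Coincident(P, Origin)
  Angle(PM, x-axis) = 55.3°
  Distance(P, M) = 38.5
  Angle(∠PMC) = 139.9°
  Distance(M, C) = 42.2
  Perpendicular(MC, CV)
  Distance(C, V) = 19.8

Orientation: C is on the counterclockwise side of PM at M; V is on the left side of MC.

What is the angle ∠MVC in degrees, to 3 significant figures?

64.9°

P is at the origin; PM runs at 55.3° with length 38.5, so M = 38.5·(cos 55.3°, sin 55.3°) = (21.9, 31.7). ∠PMC = 139.9°, so MC runs at 55.3° + (180° − 139.9°) = 95.4° from the x-axis; with |MC| = 42.2, C = M + 42.2·(cos 95.4°, sin 95.4°) = (17.9, 73.7). MC is perpendicular to CV; with |CV| = 19.8 on the left of MC, V = C + 19.8·(-0.996, -0.0941) = (-1.77, 71.8). Then cos ∠MVC = VM·VC / (|VM||VC|), giving 64.9°.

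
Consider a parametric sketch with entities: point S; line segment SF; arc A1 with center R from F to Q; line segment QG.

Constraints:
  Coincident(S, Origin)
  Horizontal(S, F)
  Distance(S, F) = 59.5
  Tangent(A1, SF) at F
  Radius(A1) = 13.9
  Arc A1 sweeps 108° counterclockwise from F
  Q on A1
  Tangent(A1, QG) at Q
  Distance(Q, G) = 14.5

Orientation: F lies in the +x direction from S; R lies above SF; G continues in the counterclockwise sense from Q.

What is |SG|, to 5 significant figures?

75.363

On A1, F sits at bearing -90° from R; a 108° counterclockwise sweep puts Q at bearing 18°, so Q = R + 13.9·(cos 18°, sin 18°) = (72.720, 18.195). Tangency of A1 to QG means the radius RQ is perpendicular to QG, so QG runs along (−sin 18°, cos 18°); with |QG| = 14.5, G = (68.239, 31.986). Then |SG| = |G − S| = 75.363.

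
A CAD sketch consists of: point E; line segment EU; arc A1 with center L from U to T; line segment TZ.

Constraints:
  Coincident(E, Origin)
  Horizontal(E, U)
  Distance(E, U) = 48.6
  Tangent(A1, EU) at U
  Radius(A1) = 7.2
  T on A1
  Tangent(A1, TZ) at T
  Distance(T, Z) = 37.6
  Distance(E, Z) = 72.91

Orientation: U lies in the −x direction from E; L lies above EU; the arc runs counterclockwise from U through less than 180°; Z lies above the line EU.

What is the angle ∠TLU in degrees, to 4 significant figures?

114.9°

Checks: ∠(LU, UE) = 90.00° ✓; |LT| = 7.200 ✓; ∠(LT, TZ) = 90.00° ✓; |TZ| = 37.60 ✓; |EZ| = 72.91 ✓.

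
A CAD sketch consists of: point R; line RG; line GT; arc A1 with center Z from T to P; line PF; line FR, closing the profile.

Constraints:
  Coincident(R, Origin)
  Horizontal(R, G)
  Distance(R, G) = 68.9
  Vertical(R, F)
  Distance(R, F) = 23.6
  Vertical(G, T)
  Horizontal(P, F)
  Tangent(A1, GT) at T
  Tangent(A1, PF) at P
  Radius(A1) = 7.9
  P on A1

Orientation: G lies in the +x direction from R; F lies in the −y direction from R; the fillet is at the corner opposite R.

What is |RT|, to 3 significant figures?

70.7

The virtual corner opposite R is at (68.9, -23.6). The tangent condition forces ZT to be normal to GT and since A1 is tangent to PF there, ZP ⟂ PF, with radius 7.9, so the center Z sits 7.9 in from both sides at Z = (61.0, -15.7). That places the tangent points at T = (68.9, -15.7) on GT and P = (61.0, -23.6) on PF. Then |RT| = |T − R| = 70.7.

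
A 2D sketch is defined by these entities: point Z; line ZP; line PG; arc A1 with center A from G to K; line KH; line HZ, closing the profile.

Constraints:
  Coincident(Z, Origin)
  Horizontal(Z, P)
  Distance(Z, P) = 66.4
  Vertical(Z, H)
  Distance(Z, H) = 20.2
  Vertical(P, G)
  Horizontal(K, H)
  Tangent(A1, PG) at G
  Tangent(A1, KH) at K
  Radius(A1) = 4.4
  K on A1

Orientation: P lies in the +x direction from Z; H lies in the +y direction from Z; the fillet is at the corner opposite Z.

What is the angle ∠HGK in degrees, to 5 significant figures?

41.209°

The virtual corner opposite Z is at (66.400, 20.200). The tangent condition forces AG to be normal to PG and A1 meets KH tangentially, so AK is at right angles to KH, with radius 4.4, so the center A sits 4.4 in from both sides at A = (62.000, 15.800). That places the tangent points at G = (66.400, 15.800) on PG and K = (62.000, 20.200) on KH. Then cos ∠HGK = GH·GK / (|GH||GK|), giving 41.209°.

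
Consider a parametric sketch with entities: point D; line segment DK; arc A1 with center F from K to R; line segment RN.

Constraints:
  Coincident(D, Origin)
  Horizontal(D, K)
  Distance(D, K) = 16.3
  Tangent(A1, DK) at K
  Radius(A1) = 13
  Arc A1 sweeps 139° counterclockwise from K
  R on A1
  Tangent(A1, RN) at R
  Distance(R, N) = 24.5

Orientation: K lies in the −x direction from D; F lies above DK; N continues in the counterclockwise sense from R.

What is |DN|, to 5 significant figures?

46.922

D is at the origin; D and K share the same y with |DK| = 16.3 and K on the −x side, so K = (-16.300, 0.0000). Since A1 is tangent to DK there, FK ⟂ DK, so F = K + (0, 13) = (-16.300, 13.000). On A1, K sits at bearing -90° from F; a 139° counterclockwise sweep puts R at bearing 49°, so R = F + 13.0·(cos 49°, sin 49°) = (-7.7712, 22.811). Since A1 is tangent to RN there, FR ⟂ RN, so RN runs along (−sin 49°, cos 49°); with |RN| = 24.5, N = (-26.262, 38.885). Then |DN| = |N − D| = 46.922.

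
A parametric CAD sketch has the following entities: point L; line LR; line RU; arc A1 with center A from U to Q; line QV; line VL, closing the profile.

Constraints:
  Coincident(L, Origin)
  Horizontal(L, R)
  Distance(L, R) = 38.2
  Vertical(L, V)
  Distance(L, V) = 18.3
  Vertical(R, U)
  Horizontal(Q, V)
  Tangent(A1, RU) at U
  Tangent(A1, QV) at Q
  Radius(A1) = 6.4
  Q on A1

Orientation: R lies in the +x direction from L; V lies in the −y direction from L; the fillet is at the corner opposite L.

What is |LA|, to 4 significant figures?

33.95

L is at the origin; LR is horizontal with |LR| = 38.2 and R on the +x side, so R = (38.20, 0.000). L and V share the same x with |LV| = 18.3 and V on the −y side, so V = (0.000, -18.30). The virtual corner opposite L is at (38.20, -18.30). Tangency of A1 to RU means the radius AU is perpendicular to RU and tangency of A1 to QV means the radius AQ is perpendicular to QV, with radius 6.4, so the center A sits 6.4 in from both sides at A = (31.80, -11.90). Then |LA| = |A − L| = 33.95.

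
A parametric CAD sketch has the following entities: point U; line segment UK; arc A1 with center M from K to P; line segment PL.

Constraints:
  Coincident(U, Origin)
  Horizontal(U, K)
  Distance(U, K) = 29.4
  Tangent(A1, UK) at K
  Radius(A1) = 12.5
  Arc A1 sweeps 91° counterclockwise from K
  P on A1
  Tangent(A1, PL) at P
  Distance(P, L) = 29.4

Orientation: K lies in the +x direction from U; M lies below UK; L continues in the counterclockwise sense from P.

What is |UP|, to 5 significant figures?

21.152

A1 meets UK tangentially, so MK is at right angles to UK, so M = K + (0, -12.5) = (29.400, -12.500). On A1, K sits at bearing 90° from M; a 91° counterclockwise sweep puts P at bearing 181°, so P = M + 12.5·(cos 181°, sin 181°) = (16.902, -12.718). Then |UP| = |P − U| = 21.152.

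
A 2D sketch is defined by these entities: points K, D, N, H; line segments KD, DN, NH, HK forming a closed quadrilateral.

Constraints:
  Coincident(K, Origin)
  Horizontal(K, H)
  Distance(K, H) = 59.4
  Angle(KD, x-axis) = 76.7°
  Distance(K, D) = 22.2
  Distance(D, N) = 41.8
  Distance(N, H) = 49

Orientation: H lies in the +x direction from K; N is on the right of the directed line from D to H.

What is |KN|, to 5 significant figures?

23.920

K is at the origin; K and H share the same y with |KH| = 59.4 and H in +x, so H = (59.4, 0). KD runs at 76.7° with |KD| = 22.2, so D = (5.1071, 21.605). N is determined by |DN| = 41.8 and |NH| = 49.0 together: it lies at the intersection of circle(D, 41.8) and circle(H, 49.0). With |DH| = 58.434, the foot of the radical line on DH is 23.623 from D and the perpendicular offset is √(41.8² − 23.623²) = 34.485. Taking the right-of-DH solution: N = (14.306, -19.171).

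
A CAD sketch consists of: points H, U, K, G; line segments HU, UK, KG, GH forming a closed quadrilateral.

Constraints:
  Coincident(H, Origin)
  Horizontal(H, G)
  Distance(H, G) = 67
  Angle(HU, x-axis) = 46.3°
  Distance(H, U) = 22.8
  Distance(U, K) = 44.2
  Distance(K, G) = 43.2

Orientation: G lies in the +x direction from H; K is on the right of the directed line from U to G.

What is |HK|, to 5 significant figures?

40.161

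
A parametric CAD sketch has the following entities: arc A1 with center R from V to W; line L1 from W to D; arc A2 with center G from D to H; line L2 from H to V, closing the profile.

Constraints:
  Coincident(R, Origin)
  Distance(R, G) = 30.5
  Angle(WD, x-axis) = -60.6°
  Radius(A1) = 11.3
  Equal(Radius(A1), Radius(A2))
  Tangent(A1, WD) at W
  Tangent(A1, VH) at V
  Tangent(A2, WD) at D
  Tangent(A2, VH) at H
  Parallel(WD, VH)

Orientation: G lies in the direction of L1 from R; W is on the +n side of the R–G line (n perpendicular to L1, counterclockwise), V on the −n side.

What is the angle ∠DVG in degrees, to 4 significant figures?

16.21°

The slot axis is L1's direction at -60.6°, so u = (cos -60.6°, sin -60.6°) = (0.4909, -0.8712) and n = (−sin -60.6°, cos -60.6°) = (0.8712, 0.4909). R is at the origin and G lies 30.5 along u from R, so G = 30.5·u = (14.97, -26.57). Tangency of A1 to both parallel lines with radius 11.3 puts W and V at R ± 11.3·n: W = (9.845, 5.547), V = (-9.845, -5.547). Equal radii place D and H the same way about G: D = G + 11.3·n = (24.82, -21.02), H = G − 11.3·n = (5.128, -32.12). Then cos ∠DVG = VD·VG / (|VD||VG|), giving 16.21°.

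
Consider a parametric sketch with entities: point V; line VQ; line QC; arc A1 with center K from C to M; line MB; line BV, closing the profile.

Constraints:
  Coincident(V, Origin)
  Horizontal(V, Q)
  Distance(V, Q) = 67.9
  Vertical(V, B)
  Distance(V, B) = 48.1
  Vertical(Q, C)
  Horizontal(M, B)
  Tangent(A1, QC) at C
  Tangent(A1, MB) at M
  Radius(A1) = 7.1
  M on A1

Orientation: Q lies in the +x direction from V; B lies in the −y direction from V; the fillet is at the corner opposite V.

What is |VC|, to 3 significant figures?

79.3

V is at the origin; VQ is horizontal with |VQ| = 67.9 and Q on the +x side, so Q = (67.9, 0.00). V and B share the same x with |VB| = 48.1 and B on the −y side, so B = (0.00, -48.1). The virtual corner opposite V is at (67.9, -48.1). The tangent condition forces KC to be normal to QC and since A1 is tangent to MB there, KM ⟂ MB, with radius 7.1, so the center K sits 7.1 in from both sides at K = (60.8, -41.0). That places the tangent points at C = (67.9, -41.0) on QC and M = (60.8, -48.1) on MB. Then |VC| = |C − V| = 79.3.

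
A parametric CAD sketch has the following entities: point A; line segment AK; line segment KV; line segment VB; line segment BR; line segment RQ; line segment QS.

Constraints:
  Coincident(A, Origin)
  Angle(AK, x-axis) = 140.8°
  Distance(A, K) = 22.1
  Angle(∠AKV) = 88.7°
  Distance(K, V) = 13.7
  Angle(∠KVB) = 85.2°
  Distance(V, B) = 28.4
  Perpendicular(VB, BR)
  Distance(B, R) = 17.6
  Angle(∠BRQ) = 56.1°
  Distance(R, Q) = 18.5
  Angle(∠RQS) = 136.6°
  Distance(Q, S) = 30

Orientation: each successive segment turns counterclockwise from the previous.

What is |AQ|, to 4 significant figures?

10.85

The perpendicularity gives BR at right angles to VB, so BR runs at 56.90°; with |BR| = 17.6, R = (7.861, 2.392). ∠BRQ = 56.1° gives RQ at -179.2° from the x-axis; with |RQ| = 18.5, Q = (-10.64, 2.134). Then |AQ| = |Q − A| = 10.85.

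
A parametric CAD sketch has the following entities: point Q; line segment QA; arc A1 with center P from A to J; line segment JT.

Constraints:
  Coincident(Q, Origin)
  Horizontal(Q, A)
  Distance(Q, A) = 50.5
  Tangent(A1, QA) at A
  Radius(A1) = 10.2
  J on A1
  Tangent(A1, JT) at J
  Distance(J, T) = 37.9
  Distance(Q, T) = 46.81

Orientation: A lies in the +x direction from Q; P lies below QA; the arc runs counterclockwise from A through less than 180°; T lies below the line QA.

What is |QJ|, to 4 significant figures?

41.73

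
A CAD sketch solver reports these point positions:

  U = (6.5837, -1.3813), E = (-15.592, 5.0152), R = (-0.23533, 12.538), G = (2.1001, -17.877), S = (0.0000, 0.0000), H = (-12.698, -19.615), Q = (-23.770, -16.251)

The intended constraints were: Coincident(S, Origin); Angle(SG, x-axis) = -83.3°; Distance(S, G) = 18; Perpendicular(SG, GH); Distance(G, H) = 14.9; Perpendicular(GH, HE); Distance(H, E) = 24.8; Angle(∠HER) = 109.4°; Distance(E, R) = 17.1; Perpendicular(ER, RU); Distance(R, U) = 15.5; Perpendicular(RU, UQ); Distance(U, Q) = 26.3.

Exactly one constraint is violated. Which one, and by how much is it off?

Distance(U, Q) = 26.3 — off by 7.50.

S = (0.00, 0.00) ✓; SG at -83.30° ✓; |SG| = 18.00 ✓; ∠(SG, GH) = 90.00° ✓; |GH| = 14.90 ✓; ∠(GH, HE) = 90.00° ✓; |HE| = 24.80 ✓; ∠HER = 109.4° ✓; |ER| = 17.10 ✓; ∠(ER, RU) = 90.00° ✓; |RU| = 15.50 ✓; ∠(RU, UQ) = 90.00° ✓; |UQ| = 33.80 ✗.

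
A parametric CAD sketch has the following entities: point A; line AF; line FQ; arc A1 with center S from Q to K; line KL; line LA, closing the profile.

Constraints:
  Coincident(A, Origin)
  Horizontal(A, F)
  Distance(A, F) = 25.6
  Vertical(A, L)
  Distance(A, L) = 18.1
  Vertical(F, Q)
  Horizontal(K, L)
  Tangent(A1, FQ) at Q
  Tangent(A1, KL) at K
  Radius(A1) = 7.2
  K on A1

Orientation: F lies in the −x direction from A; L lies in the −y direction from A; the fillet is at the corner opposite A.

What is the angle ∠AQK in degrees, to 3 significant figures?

68.1°

A is at the origin; AF is horizontal with |AF| = 25.6 and F on the −x side, so F = (-25.6, 0.00). A and L share the same x with |AL| = 18.1 and L on the −y side, so L = (0.00, -18.1). The virtual corner opposite A is at (-25.6, -18.1). A1 meets FQ tangentially, so SQ is at right angles to FQ and A1 meets KL tangentially, so SK is at right angles to KL, with radius 7.2, so the center S sits 7.2 in from both sides at S = (-18.4, -10.9). That places the tangent points at Q = (-25.6, -10.9) on FQ and K = (-18.4, -18.1) on KL. Then cos ∠AQK = QA·QK / (|QA||QK|), giving 68.1°.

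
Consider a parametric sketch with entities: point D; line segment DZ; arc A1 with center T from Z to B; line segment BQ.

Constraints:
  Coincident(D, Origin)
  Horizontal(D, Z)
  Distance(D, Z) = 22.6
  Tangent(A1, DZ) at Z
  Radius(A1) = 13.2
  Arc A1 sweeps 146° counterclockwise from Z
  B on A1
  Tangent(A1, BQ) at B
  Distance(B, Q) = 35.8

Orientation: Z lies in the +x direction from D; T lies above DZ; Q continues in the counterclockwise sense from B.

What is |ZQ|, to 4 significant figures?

49.47

D is at the origin; D and Z share the same y with |DZ| = 22.6 and Z on the +x side, so Z = (22.60, 0.000). Since A1 is tangent to DZ there, TZ ⟂ DZ, so T = Z + (0, 13.2) = (22.60, 13.20). On A1, Z sits at bearing -90° from T; a 146° counterclockwise sweep puts B at bearing 56°, so B = T + 13.2·(cos 56°, sin 56°) = (29.98, 24.14). The tangent condition forces TB to be normal to BQ, so BQ runs along (−sin 56°, cos 56°); with |BQ| = 35.8, Q = (0.3018, 44.16). Then |ZQ| = |Q − Z| = 49.47.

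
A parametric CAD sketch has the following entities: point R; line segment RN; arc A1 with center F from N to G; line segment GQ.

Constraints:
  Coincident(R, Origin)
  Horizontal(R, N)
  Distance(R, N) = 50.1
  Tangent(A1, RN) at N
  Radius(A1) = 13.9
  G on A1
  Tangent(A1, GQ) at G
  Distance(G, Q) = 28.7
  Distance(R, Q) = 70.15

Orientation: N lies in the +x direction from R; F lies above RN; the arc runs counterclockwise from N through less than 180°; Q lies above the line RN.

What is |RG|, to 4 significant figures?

65.86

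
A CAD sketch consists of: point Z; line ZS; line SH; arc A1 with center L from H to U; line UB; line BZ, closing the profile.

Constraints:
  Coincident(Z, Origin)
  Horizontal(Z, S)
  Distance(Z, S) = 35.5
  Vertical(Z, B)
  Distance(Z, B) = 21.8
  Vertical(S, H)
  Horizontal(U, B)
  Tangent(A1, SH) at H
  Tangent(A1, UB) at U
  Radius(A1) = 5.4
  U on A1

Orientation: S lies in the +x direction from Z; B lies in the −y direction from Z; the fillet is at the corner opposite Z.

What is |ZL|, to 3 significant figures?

34.3

ZB is vertical with |ZB| = 21.8 and B on the −y side, so B = (0.00, -21.8). The virtual corner opposite Z is at (35.5, -21.8). Since A1 is tangent to SH there, LH ⟂ SH and A1 meets UB tangentially, so LU is at right angles to UB, with radius 5.4, so the center L sits 5.4 in from both sides at L = (30.1, -16.4). Then |ZL| = |L − Z| = 34.3.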